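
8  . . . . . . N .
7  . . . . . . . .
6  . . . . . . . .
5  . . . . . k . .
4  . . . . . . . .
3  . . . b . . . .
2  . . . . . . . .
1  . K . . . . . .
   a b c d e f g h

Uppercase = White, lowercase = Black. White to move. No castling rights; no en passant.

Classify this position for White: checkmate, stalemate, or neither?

neither

White to move; white king on b1.
In check: yes, from the black bishop on d3.
Legal moves for White: Kb2, Ka2, Kc1, Ka1.
White is in check but has 4 legal moves → neither.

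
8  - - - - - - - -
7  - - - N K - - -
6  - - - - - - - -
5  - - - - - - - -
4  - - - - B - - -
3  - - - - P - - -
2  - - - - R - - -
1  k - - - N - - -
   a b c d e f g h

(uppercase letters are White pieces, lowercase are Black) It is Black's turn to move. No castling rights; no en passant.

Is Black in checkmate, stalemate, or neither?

Black to move; black king on a1.
In check: no.
King squares — b1: attacked by Be4; a2: attacked by Re2; b2: attacked by Re2.
Legal moves for Black: none.
Not in check and no legal moves → stalemate.

stalemate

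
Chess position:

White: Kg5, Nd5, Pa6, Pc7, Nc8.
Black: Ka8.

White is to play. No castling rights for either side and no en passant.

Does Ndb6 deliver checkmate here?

yes

After Ndb6: black king on a8; in check: yes, from the white knight on b6.
King squares — a7: attacked by Nc8; b7: attacked by Pa6; b8: attacked by Pc7.
Black has no legal moves → checkmate.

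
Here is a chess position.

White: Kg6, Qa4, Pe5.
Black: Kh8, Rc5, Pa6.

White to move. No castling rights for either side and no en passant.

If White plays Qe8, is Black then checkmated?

After Qe8: black king on h8; in check: yes, from the white queen on e8.
King squares — g7: attacked by Kg6; h7: attacked by Kg6; g8: attacked by Qe8.
Black has no legal moves → checkmate.

yes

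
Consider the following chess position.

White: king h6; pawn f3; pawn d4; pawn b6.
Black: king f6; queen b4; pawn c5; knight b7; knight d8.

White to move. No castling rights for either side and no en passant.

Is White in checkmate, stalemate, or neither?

White to move; white king on h6.
In check: no.
Legal moves for White: Kh7, Kh5, dxc5, d5, f4.
White has 5 legal moves and is not in check → neither.

neither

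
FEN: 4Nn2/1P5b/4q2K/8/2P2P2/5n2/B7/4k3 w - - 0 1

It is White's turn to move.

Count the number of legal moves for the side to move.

White to move; king on h6.
In check: yes, from the black queen on e6.
Legal moves: Kg7, Kh5, Nf6.
Count: 3.

3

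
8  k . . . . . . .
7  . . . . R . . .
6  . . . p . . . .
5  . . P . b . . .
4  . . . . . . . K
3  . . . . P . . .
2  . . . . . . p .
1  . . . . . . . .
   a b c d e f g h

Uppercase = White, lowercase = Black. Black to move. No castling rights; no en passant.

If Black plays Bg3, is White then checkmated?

no

After Bg3: white king on h4; in check: yes, from the black bishop on g3.
White has 5 legal replies: Kh5, Kg5, Kg4, Kh3, Kxg3.
In check but a legal move exists → not checkmate.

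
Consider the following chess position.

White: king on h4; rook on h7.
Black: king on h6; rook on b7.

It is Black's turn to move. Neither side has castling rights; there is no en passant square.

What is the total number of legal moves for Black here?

3

Black to move; king on h6.
In check: yes, from the white rook on h7.
Legal moves: Kxh7, Kg6, Rxh7.
Count: 3.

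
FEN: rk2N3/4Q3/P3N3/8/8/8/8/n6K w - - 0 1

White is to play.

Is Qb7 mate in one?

After Qb7: black king on b8; in check: yes, from the white queen on b7.
King squares — a7: attacked by Qb7; b7: attacked by Pa6; c7: attacked by Ne6; a8: own rook; c8: attacked by Qb7.
Black has no legal moves → checkmate.

yes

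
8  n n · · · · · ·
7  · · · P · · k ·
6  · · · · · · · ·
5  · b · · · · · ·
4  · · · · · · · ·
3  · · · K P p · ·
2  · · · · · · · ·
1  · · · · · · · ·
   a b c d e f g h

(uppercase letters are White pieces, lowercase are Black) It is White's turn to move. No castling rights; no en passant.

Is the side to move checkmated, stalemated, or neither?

neither

White to move; white king on d3.
In check: yes, from the black bishop on b5.
King squares — c2: available; d2: available; e2: attacked by Pf3; c3: available; e3: own pawn; c4: attacked by Bb5; d4: available; e4: available.
Legal moves for White: Ke4, Kd4, Kc3, Kd2, Kc2.
White is in check but has 5 legal moves → neither.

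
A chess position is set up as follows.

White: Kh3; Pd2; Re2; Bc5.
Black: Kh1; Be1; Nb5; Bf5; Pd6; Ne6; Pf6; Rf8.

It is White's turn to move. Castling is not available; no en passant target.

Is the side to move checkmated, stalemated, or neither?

White to move; white king on h3.
In check: yes, from the black bishop on f5.
King squares — g2: attacked by Kh1; h2: attacked by Kh1; g3: attacked by Be1; g4: attacked by Bf5; h4: attacked by Be1.
Legal moves for White: none.
In check with no legal moves → checkmate.

checkmate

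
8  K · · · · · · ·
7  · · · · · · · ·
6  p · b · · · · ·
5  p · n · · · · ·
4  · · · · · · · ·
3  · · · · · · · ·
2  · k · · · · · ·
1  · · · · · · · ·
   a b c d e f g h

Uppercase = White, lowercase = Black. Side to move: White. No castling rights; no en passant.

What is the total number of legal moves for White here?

2

White to move; king on a8.
In check: yes, from the black bishop on c6.
Legal moves: Kb8, Ka7.
Count: 2.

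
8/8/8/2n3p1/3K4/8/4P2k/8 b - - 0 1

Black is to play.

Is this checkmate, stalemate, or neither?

neither

Black to move; black king on h2.
In check: no.
Legal moves for Black: Nd7, Nb7, Ne6+, Na6, Ne4, Na4, Nd3, Nb3+, Kh3, Kg3, Kg2, Kh1, Kg1, g4.
Black has 14 legal moves and is not in check → neither.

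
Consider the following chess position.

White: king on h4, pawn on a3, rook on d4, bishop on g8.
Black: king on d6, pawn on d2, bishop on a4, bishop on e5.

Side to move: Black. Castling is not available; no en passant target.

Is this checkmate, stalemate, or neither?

neither

Black to move; black king on d6.
In check: yes, from the white rook on d4.
King squares — c5: available; d5: attacked by Rd4; e5: own bishop; c6: available; e6: attacked by Bg8; c7: available; d7: attacked by Rd4; e7: available.
Legal moves for Black: Ke7, Kc7, Kc6, Kc5, Bxd4.
Black is in check but has 5 legal moves → neither.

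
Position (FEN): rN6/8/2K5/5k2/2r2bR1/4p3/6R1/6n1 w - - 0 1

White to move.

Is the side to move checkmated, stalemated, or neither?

White to move; white king on c6.
In check: yes, from the black rook on c4.
Legal moves for White: Kd7, Kb7, Kb6, Kd5, Kb5.
White is in check but has 5 legal moves → neither.

neither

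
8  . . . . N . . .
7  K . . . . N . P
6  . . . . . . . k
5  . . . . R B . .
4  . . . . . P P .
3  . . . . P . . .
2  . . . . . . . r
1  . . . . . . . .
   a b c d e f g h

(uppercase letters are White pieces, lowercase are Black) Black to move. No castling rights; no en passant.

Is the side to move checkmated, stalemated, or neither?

checkmate

Black to move; black king on h6.
In check: yes, from the white knight on f7.
King squares — g5: attacked by Pf4; h5: attacked by Pg4; g6: attacked by Bf5; g7: attacked by Ne8; h7: attacked by Bf5.
Legal moves for Black: none.
In check with no legal moves → checkmate.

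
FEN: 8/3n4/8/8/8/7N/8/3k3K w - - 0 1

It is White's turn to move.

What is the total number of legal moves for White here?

7

White to move; king on h1.
In check: no.
Legal moves: Ng5, Nf4, Nf2+, Ng1, Kh2, Kg2, Kg1.
Count: 7.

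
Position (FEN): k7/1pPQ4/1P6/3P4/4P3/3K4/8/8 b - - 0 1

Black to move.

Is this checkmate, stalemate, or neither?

stalemate

Black to move; black king on a8.
In check: no.
King squares — a7: attacked by Pb6; b7: own pawn; b8: attacked by Pc7.
Legal moves for Black: none.
Not in check and no legal moves → stalemate.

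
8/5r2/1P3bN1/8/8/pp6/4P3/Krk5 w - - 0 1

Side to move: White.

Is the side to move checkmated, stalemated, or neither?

White to move; white king on a1.
In check: yes, from the black rook on b1 and the black bishop on f6.
King squares — b1: attacked by Kc1; a2: attacked by Pb3; b2: attacked by Rb1.
Legal moves for White: none.
In check with no legal moves → checkmate.

checkmate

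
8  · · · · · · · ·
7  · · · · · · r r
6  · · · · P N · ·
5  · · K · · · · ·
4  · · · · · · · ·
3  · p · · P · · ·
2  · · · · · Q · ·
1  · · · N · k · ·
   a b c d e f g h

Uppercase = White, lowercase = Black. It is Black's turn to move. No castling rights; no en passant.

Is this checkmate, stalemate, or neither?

Black to move; black king on f1.
In check: yes, from the white queen on f2.
King squares — e1: attacked by Qf2; g1: attacked by Qf2; e2: attacked by Qf2; f2: attacked by Nd1; g2: attacked by Qf2.
Legal moves for Black: none.
In check with no legal moves → checkmate.

checkmate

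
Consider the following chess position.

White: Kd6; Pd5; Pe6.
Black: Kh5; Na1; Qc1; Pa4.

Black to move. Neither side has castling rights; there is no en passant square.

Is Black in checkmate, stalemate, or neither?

Black to move; black king on h5.
In check: no.
Legal moves for Black include: Kh6, Kg6, Kg5, Kh4, Kg4, Qc8, Qc7+, Qh6, Qc6+, Qg5, Qc5+, Qf4+, Qc4, Qe3, Qc3, Qa3+, Qd2, Qc2, ... (list truncated; more exist).
Black has legal moves and is not in check → neither.

neither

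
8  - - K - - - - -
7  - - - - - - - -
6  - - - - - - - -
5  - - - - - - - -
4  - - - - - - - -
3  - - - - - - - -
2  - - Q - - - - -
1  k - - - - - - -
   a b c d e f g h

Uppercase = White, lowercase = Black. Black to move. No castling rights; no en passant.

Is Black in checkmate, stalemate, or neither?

stalemate

Black to move; black king on a1.
In check: no.
King squares — b1: attacked by Qc2; a2: attacked by Qc2; b2: attacked by Qc2.
Legal moves for Black: none.
Not in check and no legal moves → stalemate.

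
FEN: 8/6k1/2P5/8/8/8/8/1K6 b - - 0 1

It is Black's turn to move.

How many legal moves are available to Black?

8

Black to move; king on g7.
In check: no.
Legal moves: Kh8, Kg8, Kf8, Kh7, Kf7, Kh6, Kg6, Kf6.
Count: 8.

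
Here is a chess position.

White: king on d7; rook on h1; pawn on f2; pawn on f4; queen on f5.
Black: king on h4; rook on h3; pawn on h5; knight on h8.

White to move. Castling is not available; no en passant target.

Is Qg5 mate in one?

yes

After Qg5: black king on h4; in check: yes, from the white queen on g5.
King squares — g3: attacked by Pf2; h3: own rook; g4: attacked by Qg5; g5: attacked by Pf4; h5: own pawn.
Black has no legal moves → checkmate.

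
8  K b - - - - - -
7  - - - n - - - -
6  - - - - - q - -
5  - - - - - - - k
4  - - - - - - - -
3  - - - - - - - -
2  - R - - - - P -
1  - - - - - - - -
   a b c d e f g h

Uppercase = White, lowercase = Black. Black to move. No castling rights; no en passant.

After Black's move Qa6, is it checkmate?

After Qa6: white king on a8; in check: yes, from the black queen on a6.
King squares — a7: attacked by Qa6; b7: attacked by Qa6; b8: attacked by Nd7.
White has no legal moves → checkmate.

yes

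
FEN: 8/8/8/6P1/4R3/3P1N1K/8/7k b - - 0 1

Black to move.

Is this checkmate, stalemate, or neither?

Black to move; black king on h1.
In check: no.
King squares — g1: attacked by Nf3; g2: attacked by Kh3; h2: attacked by Nf3.
Legal moves for Black: none.
Not in check and no legal moves → stalemate.

stalemate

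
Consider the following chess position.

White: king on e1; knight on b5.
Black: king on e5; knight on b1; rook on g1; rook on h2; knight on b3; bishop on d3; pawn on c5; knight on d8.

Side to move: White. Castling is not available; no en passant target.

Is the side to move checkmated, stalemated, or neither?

checkmate

White to move; white king on e1.
In check: yes, from the black rook on g1.
King squares — d1: attacked by Rg1; f1: attacked by Rg1; d2: attacked by Nb1; e2: attacked by Rh2; f2: attacked by Rh2.
Legal moves for White: none.
In check with no legal moves → checkmate.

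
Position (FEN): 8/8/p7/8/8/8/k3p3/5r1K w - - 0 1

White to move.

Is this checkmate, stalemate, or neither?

neither

White to move; white king on h1.
In check: yes, from the black rook on f1.
Legal moves for White: Kh2, Kg2.
White is in check but has 2 legal moves → neither.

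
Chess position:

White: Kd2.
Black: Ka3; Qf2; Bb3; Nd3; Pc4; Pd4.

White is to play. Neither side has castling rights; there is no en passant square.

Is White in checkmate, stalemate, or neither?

checkmate

White to move; white king on d2.
In check: yes, from the black queen on f2.
King squares — c1: attacked by Nd3; d1: attacked by Bb3; e1: attacked by Qf2; c2: attacked by Qf2; e2: attacked by Qf2; c3: attacked by Pd4; d3: attacked by Pc4; e3: attacked by Qf2.
Legal moves for White: none.
In check with no legal moves → checkmate.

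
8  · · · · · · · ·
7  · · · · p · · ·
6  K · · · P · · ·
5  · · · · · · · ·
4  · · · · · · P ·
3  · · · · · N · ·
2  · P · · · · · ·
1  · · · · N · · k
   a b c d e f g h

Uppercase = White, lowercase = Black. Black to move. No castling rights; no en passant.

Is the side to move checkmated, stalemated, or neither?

stalemate

Black to move; black king on h1.
In check: no.
King squares — g1: attacked by Nf3; g2: attacked by Ne1; h2: attacked by Nf3.
Legal moves for Black: none.
Not in check and no legal moves → stalemate.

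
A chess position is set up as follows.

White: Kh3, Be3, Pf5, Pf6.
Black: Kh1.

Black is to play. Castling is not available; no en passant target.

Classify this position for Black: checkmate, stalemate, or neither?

Black to move; black king on h1.
In check: no.
King squares — g1: attacked by Be3; g2: attacked by Kh3; h2: attacked by Kh3.
Legal moves for Black: none.
Not in check and no legal moves → stalemate.

stalemate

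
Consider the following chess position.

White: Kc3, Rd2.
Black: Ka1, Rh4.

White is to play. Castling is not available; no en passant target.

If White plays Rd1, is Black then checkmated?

After Rd1: black king on a1; in check: yes, from the white rook on d1.
Black has 1 legal reply: Ka2.
In check but a legal move exists → not checkmate.

no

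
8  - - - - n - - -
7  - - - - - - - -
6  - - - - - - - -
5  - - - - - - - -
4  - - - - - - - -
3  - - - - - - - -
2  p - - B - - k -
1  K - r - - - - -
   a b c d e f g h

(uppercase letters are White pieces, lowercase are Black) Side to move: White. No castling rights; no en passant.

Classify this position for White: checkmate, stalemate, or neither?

White to move; white king on a1.
In check: yes, from the black rook on c1.
King squares — b1: attacked by Rc1; a2: available; b2: available.
Legal moves for White: Kb2, Kxa2, Bxc1.
White is in check but has 3 legal moves → neither.

neither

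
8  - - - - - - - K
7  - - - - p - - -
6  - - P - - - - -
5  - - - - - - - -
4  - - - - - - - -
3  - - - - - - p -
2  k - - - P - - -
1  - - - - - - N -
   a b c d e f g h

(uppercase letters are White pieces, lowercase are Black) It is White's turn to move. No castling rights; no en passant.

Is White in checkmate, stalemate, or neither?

White to move; white king on h8.
In check: no.
Legal moves for White: Kg8, Kh7, Kg7, Nh3, Nf3, c7, e3, e4.
White has 8 legal moves and is not in check → neither.

neither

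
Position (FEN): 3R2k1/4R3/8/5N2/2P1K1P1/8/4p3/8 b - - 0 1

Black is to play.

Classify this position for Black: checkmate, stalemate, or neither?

checkmate

Black to move; black king on g8.
In check: yes, from the white rook on d8.
King squares — f7: attacked by Re7; g7: attacked by Nf5; h7: attacked by Re7; f8: attacked by Rd8; h8: attacked by Rd8.
Legal moves for Black: none.
In check with no legal moves → checkmate.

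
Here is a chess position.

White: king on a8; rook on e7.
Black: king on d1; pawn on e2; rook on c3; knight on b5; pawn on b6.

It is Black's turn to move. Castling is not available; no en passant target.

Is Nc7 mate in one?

no

After Nc7: white king on a8; in check: yes, from the black knight on c7.
White has 4 legal replies: Kb8, Kb7, Ka7, Rxc7.
In check but a legal move exists → not checkmate.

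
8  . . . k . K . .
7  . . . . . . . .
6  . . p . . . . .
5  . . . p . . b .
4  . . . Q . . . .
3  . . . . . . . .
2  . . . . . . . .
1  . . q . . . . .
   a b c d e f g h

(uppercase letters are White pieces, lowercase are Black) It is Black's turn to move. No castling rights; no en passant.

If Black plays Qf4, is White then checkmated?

After Qf4: white king on f8; in check: yes, from the black queen on f4.
White has 4 legal replies: Kg8, Kg7, Qf6+, Qxf4.
In check but a legal move exists → not checkmate.

no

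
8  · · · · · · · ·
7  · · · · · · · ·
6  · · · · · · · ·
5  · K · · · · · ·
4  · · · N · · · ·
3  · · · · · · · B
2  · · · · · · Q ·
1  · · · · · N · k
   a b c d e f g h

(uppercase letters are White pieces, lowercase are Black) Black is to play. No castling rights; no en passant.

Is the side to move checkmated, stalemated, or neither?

Black to move; black king on h1.
In check: yes, from the white queen on g2.
King squares — g1: attacked by Qg2; g2: attacked by Bh3; h2: attacked by Nf1.
Legal moves for Black: none.
In check with no legal moves → checkmate.

checkmate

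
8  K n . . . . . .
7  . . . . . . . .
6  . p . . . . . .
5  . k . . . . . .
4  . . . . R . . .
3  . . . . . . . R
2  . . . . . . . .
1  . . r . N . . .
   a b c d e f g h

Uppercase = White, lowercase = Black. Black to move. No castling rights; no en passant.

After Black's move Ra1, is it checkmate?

no

After Ra1: white king on a8; in check: yes, from the black rook on a1.
White has 4 legal replies: Kxb8, Kb7, Ra4, Ra3.
In check but a legal move exists → not checkmate.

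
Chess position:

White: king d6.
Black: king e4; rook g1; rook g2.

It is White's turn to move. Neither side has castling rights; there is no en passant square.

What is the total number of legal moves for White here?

White to move; king on d6.
In check: no.
Legal moves: Ke7, Kd7, Kc7, Ke6, Kc6, Kc5.
Count: 6.

6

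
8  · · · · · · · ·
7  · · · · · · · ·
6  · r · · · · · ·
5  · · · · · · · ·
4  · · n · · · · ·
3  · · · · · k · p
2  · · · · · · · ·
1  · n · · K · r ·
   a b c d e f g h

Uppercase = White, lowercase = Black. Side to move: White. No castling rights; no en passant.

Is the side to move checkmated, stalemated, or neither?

checkmate

White to move; white king on e1.
In check: yes, from the black rook on g1.
King squares — d1: attacked by Rg1; f1: attacked by Rg1; d2: attacked by Nb1; e2: attacked by Kf3; f2: attacked by Kf3.
Legal moves for White: none.
In check with no legal moves → checkmate.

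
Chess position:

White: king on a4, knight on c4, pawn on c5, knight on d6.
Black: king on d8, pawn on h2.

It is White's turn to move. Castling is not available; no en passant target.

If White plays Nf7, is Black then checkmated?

no

After Nf7: black king on d8; in check: yes, from the white knight on f7.
Black has 5 legal replies: Ke8, Kc8, Ke7, Kd7, Kc7.
In check but a legal move exists → not checkmate.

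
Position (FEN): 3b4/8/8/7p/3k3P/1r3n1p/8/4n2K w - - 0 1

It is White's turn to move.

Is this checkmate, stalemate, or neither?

stalemate

White to move; white king on h1.
In check: no.
King squares — g1: attacked by Nf3; g2: attacked by Ne1; h2: attacked by Nf3.
Legal moves for White: none.
Not in check and no legal moves → stalemate.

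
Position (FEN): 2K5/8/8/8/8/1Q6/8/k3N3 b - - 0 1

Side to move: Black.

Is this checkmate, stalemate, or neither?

Black to move; black king on a1.
In check: no.
King squares — b1: attacked by Qb3; a2: attacked by Qb3; b2: attacked by Qb3.
Legal moves for Black: none.
Not in check and no legal moves → stalemate.

stalemate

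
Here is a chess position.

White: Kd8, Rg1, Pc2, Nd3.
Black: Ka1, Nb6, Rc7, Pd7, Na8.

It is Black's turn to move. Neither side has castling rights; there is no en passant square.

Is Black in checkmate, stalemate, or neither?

neither

Black to move; black king on a1.
In check: yes, from the white rook on g1.
Legal moves for Black: Ka2.
Black is in check but has 1 legal move → neither.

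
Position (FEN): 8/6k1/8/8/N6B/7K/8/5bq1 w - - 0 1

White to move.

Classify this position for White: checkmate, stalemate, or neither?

checkmate

White to move; white king on h3.
In check: yes, from the black bishop on f1.
King squares — g2: attacked by Bf1; h2: attacked by Qg1; g3: attacked by Qg1; g4: attacked by Qg1; h4: own bishop.
Legal moves for White: none.
In check with no legal moves → checkmate.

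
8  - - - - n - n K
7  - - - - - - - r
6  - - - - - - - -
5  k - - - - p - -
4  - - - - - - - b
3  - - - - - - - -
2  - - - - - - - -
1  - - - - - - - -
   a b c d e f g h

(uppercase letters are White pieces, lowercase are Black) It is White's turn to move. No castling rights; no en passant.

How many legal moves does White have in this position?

White to move; king on h8.
In check: yes, from the black rook on h7.
Legal moves: Kxg8, Kxh7.
Count: 2.

2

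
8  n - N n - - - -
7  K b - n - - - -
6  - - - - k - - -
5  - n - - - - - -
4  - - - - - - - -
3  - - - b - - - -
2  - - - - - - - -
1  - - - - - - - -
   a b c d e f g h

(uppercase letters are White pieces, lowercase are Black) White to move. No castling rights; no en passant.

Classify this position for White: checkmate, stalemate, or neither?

checkmate

White to move; white king on a7.
In check: yes, from the black knight on b5.
King squares — a6: attacked by Bb7; b6: attacked by Nd7; b7: attacked by Nd8; a8: attacked by Bb7; b8: attacked by Nd7.
Legal moves for White: none.
In check with no legal moves → checkmate.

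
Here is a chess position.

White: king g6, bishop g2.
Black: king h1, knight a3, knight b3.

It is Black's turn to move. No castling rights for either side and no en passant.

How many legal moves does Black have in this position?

3

Black to move; king on h1.
In check: yes, from the white bishop on g2.
Legal moves: Kh2, Kxg2, Kg1.
Count: 3.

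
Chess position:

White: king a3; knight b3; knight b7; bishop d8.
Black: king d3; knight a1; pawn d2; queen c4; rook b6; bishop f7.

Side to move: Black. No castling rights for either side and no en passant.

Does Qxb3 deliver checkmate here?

yes

After Qxb3: white king on a3; in check: yes, from the black queen on b3.
King squares — a2: attacked by Qb3; b2: attacked by Qb3; b3: attacked by Na1; a4: attacked by Qb3; b4: attacked by Qb3.
White has no legal moves → checkmate.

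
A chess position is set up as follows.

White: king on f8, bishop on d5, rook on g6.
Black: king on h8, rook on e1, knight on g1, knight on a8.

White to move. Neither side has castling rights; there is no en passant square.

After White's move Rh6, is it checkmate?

After Rh6: black king on h8; in check: yes, from the white rook on h6.
King squares — g7: attacked by Kf8; h7: attacked by Rh6; g8: attacked by Bd5.
Black has no legal moves → checkmate.

yes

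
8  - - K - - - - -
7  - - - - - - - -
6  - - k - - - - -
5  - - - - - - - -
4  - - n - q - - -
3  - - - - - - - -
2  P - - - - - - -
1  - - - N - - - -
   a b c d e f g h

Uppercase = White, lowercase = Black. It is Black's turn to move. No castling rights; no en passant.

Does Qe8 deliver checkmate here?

yes

After Qe8: white king on c8; in check: yes, from the black queen on e8.
King squares — b7: attacked by Kc6; c7: attacked by Kc6; d7: attacked by Kc6; b8: attacked by Qe8; d8: attacked by Qe8.
White has no legal moves → checkmate.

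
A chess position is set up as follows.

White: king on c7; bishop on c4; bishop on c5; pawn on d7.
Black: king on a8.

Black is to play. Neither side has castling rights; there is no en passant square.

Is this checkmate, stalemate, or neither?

Black to move; black king on a8.
In check: no.
King squares — a7: attacked by Bc5; b7: attacked by Kc7; b8: attacked by Kc7.
Legal moves for Black: none.
Not in check and no legal moves → stalemate.

stalemate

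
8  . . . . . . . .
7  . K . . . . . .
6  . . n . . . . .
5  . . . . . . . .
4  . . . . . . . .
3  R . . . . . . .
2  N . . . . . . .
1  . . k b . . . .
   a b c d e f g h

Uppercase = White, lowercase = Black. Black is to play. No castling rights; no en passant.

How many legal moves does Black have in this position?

4

Black to move; king on c1.
In check: yes, from the white knight on a2.
Legal moves: Kd2, Kc2, Kb2, Kb1.
Count: 4.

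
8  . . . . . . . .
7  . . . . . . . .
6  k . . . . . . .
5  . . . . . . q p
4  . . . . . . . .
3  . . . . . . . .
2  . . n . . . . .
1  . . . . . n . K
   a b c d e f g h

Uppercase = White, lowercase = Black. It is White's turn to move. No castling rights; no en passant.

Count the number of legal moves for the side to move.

White to move; king on h1.
In check: no.
Legal moves: none.
Count: 0.

0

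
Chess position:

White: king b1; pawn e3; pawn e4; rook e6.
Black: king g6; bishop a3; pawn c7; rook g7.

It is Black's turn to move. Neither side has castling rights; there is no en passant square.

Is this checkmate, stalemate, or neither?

neither

Black to move; black king on g6.
In check: yes, from the white rook on e6.
Legal moves for Black: Kh7, Kf7, Kh5, Kg5.
Black is in check but has 4 legal moves → neither.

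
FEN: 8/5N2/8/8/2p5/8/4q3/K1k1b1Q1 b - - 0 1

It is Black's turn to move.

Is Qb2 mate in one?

After Qb2: white king on a1; in check: yes, from the black queen on b2.
King squares — b1: attacked by Kc1; a2: attacked by Qb2; b2: attacked by Kc1.
White has no legal moves → checkmate.

yes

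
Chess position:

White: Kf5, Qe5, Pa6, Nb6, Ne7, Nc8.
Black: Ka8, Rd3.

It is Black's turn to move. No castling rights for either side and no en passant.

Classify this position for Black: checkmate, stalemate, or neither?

checkmate

Black to move; black king on a8.
In check: yes, from the white knight on b6.
King squares — a7: attacked by Nc8; b7: attacked by Pa6; b8: attacked by Qe5.
Legal moves for Black: none.
In check with no legal moves → checkmate.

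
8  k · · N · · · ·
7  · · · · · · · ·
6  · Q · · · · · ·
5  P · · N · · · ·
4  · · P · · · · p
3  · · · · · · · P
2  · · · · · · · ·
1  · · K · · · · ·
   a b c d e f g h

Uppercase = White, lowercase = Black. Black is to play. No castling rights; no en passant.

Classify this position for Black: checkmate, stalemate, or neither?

stalemate

Black to move; black king on a8.
In check: no.
King squares — a7: attacked by Qb6; b7: attacked by Qb6; b8: attacked by Qb6.
Legal moves for Black: none.
Not in check and no legal moves → stalemate.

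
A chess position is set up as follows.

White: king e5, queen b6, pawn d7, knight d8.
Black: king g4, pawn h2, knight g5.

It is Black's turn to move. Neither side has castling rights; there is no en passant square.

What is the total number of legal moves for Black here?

Black to move; king on g4.
In check: no.
Legal moves: Nh7, Nf7+, Ne6, Ne4, Nh3, Nf3+, Kh5, Kh4, Kh3, Kg3, Kf3, h1=Q, h1=R, h1=B, h1=N.
Count: 15.

15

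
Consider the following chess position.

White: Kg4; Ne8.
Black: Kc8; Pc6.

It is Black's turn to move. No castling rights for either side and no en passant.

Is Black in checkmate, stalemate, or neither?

Black to move; black king on c8.
In check: no.
Legal moves for Black: Kd8, Kb8, Kd7, Kb7, c5.
Black has 5 legal moves and is not in check → neither.

neither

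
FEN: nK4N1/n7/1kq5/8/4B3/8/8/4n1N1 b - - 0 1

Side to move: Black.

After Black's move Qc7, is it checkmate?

After Qc7: white king on b8; in check: yes, from the black queen on c7.
White has 1 legal reply: Kxa8.
In check but a legal move exists → not checkmate.

no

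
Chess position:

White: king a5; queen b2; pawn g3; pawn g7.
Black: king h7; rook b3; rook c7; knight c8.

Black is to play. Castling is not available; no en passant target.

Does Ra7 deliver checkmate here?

After Ra7: white king on a5; in check: yes, from the black rook on a7.
King squares — a4: attacked by Ra7; b4: attacked by Rb3; b5: attacked by Rb3; a6: attacked by Ra7; b6: attacked by Rb3.
White has no legal moves → checkmate.

yes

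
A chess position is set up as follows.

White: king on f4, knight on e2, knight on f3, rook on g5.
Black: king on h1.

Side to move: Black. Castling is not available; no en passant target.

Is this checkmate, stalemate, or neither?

Black to move; black king on h1.
In check: no.
King squares — g1: attacked by Ne2; g2: attacked by Rg5; h2: attacked by Nf3.
Legal moves for Black: none.
Not in check and no legal moves → stalemate.

stalemate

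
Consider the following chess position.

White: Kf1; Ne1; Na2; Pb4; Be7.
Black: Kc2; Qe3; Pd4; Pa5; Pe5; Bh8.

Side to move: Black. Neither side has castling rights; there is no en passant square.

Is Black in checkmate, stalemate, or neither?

Black to move; black king on c2.
In check: yes, from the white knight on e1.
Legal moves for Black: Kb3, Kd2, Kb2, Kd1, Kb1, Qxe1+.
Black is in check but has 6 legal moves → neither.

neither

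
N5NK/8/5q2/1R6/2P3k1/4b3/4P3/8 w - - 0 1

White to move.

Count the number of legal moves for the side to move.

White to move; king on h8.
In check: yes, from the black queen on f6.
Legal moves: Kh7, Nxf6+.
Count: 2.

2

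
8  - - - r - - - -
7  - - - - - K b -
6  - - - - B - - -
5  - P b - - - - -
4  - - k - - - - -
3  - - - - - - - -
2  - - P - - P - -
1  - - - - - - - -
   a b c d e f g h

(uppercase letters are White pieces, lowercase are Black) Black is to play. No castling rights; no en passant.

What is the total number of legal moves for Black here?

Black to move; king on c4.
In check: yes, from the white bishop on e6.
Legal moves: Kxb5, Kd4, Kb4, Kc3, Rd5.
Count: 5.

5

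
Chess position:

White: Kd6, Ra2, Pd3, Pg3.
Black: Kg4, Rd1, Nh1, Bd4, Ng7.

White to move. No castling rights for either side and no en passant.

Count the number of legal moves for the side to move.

White to move; king on d6.
In check: no.
Legal moves: Ke7, Kd7, Kc7, Kc6, Kd5, Ra8, Ra7, Ra6, Ra5, Ra4, Ra3, Rh2, Rg2, Rf2, Re2, Rd2, Rc2, Rb2, Ra1.
Count: 19.

19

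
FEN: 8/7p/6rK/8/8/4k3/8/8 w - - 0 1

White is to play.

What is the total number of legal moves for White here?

White to move; king on h6.
In check: yes, from the black rook on g6.
Legal moves: Kxh7, Kh5.
Count: 2.

2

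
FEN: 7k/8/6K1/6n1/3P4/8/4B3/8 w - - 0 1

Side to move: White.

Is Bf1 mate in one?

After Bf1: black king on h8; in check: no.
Black is not in check, so this cannot be checkmate.

no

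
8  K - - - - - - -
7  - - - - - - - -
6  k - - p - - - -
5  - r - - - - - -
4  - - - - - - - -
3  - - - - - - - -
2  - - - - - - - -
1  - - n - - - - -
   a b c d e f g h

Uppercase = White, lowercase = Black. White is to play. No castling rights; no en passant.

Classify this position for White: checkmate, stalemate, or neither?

stalemate

White to move; white king on a8.
In check: no.
King squares — a7: attacked by Ka6; b7: attacked by Rb5; b8: attacked by Rb5.
Legal moves for White: none.
Not in check and no legal moves → stalemate.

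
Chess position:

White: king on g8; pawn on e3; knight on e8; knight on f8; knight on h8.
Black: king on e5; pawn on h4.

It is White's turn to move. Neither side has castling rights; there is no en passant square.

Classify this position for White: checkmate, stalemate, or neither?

neither

White to move; white king on g8.
In check: no.
Legal moves for White: Nf7+, Nhg6+, Kh7, Kg7, Kf7, Nh7, Nd7+, Nfg6+, Ne6, Ng7, Nc7, Nf6, Nd6, e4.
White has 14 legal moves and is not in check → neither.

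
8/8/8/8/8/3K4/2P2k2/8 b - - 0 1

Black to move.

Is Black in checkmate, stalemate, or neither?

Black to move; black king on f2.
In check: no.
Legal moves for Black: Kg3, Kf3, Kg2, Kg1, Kf1, Ke1.
Black has 6 legal moves and is not in check → neither.

neither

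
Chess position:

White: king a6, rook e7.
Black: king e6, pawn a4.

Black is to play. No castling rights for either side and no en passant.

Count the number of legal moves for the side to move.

5

Black to move; king on e6.
In check: yes, from the white rook on e7.
Legal moves: Kxe7, Kf6, Kd6, Kf5, Kd5.
Count: 5.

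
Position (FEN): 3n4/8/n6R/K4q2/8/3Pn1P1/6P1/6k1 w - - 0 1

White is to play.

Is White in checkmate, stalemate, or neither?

White to move; white king on a5.
In check: yes, from the black queen on f5.
King squares — a4: available; b4: attacked by Na6; b5: attacked by Qf5; a6: available; b6: available.
Legal moves for White: Kb6, Kxa6, Ka4.
White is in check but has 3 legal moves → neither.

neither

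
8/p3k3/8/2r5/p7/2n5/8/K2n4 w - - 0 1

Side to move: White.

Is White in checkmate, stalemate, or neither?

stalemate

White to move; white king on a1.
In check: no.
King squares — b1: attacked by Nc3; a2: attacked by Nc3; b2: attacked by Nd1.
Legal moves for White: none.
Not in check and no legal moves → stalemate.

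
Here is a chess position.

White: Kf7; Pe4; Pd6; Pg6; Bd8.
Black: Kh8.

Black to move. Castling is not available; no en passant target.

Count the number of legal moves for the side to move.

Black to move; king on h8.
In check: no.
Legal moves: none.
Count: 0.

0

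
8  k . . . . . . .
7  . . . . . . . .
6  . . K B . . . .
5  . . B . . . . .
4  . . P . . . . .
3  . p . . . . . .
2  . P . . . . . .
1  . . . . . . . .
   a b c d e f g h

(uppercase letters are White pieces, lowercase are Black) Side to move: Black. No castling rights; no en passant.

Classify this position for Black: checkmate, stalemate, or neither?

stalemate

Black to move; black king on a8.
In check: no.
King squares — a7: attacked by Bc5; b7: attacked by Kc6; b8: attacked by Bd6.
Legal moves for Black: none.
Not in check and no legal moves → stalemate.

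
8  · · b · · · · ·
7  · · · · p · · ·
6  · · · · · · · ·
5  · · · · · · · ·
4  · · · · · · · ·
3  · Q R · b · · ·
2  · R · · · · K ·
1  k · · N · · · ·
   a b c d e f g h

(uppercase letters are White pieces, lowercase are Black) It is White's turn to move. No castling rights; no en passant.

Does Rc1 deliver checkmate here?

no

After Rc1: black king on a1; in check: yes, from the white rook on c1.
Black has 1 legal reply: Bxc1.
In check but a legal move exists → not checkmate.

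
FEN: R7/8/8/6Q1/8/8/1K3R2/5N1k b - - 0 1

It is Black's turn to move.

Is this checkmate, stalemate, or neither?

stalemate

Black to move; black king on h1.
In check: no.
King squares — g1: attacked by Qg5; g2: attacked by Rf2; h2: attacked by Nf1.
Legal moves for Black: none.
Not in check and no legal moves → stalemate.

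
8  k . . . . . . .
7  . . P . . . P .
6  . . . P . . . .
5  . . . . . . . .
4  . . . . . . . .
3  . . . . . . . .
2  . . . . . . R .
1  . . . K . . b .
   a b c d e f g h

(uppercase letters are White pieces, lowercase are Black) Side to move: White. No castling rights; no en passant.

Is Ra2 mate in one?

no

After Ra2: black king on a8; in check: yes, from the white rook on a2.
Black has 2 legal replies: Kb7, Ba7.
In check but a legal move exists → not checkmate.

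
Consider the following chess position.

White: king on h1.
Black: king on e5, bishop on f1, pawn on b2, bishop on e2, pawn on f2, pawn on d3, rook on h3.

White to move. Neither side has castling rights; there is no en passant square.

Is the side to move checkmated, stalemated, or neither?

checkmate

White to move; white king on h1.
In check: yes, from the black rook on h3.
King squares — g1: attacked by Pf2; g2: attacked by Bf1; h2: attacked by Rh3.
Legal moves for White: none.
In check with no legal moves → checkmate.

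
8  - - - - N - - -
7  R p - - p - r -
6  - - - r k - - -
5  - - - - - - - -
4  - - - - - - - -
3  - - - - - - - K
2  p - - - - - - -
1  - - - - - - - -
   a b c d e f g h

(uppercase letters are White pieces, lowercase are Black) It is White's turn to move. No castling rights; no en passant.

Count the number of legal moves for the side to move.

White to move; king on h3.
In check: no.
Legal moves: Nxg7+, Nc7+, Nf6, Nxd6, Ra8, Rxb7, Ra6, Ra5, Ra4, Ra3, Rxa2, Kh4, Kh2.
Count: 13.

13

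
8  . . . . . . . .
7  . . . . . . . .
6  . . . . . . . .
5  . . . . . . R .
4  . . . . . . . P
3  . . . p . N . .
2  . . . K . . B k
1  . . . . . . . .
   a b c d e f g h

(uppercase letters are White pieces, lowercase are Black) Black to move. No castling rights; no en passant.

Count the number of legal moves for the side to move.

Black to move; king on h2.
In check: yes, from the white knight on f3.
Legal moves: none.
Count: 0.

0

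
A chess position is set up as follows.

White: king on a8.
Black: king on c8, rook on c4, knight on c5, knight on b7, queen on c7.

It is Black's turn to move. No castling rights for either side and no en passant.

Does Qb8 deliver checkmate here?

After Qb8: white king on a8; in check: yes, from the black queen on b8.
King squares — a7: attacked by Qb8; b7: attacked by Nc5; b8: attacked by Kc8.
White has no legal moves → checkmate.

yes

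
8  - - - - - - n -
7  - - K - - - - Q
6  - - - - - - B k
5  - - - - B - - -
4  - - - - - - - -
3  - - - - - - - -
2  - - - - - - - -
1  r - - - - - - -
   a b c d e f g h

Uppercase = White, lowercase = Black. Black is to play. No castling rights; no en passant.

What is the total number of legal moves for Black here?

Black to move; king on h6.
In check: yes, from the white queen on h7.
Legal moves: Kg5.
Count: 1.

1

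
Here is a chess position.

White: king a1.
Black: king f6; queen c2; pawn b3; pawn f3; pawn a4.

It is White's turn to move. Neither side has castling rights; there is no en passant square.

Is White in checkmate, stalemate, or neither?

White to move; white king on a1.
In check: no.
King squares — b1: attacked by Qc2; a2: attacked by Qc2; b2: attacked by Qc2.
Legal moves for White: none.
Not in check and no legal moves → stalemate.

stalemate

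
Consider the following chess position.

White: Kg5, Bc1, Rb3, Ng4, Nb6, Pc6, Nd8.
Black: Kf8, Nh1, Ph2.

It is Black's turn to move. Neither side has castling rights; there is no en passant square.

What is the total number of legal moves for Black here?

6

Black to move; king on f8.
In check: no.
Legal moves: Kg8, Ke8, Kg7, Ke7, Ng3, Nf2.
Count: 6.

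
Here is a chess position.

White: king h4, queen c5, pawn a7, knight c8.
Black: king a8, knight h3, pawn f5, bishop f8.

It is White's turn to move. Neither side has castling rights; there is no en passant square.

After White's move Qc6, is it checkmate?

yes

After Qc6: black king on a8; in check: yes, from the white queen on c6.
King squares — a7: attacked by Nc8; b7: attacked by Qc6; b8: attacked by Pa7.
Black has no legal moves → checkmate.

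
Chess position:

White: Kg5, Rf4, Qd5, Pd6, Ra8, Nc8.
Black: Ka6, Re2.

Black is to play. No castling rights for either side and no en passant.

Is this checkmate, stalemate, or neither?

checkmate

Black to move; black king on a6.
In check: yes, from the white rook on a8.
King squares — a5: attacked by Qd5; b5: attacked by Qd5; b6: attacked by Nc8; a7: attacked by Ra8; b7: attacked by Qd5.
Legal moves for Black: none.
In check with no legal moves → checkmate.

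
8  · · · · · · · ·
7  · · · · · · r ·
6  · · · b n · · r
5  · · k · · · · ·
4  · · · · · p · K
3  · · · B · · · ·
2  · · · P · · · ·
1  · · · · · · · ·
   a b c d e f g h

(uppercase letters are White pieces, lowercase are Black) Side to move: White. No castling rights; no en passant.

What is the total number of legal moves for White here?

White to move; king on h4.
In check: yes, from the black rook on h6.
Legal moves: none.
Count: 0.

0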